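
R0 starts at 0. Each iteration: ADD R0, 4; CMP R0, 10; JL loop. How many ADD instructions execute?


Loop trace (R0 starts at 0, target 10, step 4):
  ADD #1: R0 = 0 + 4 = 4  → 4 < 10, loop
  ADD #2: R0 = 4 + 4 = 8  → 8 < 10, loop
  ADD #3: R0 = 8 + 4 = 12  → 12 >= 10, exit
Total ADD instructions: 3

3


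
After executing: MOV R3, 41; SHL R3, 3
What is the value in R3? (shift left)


Register state trace:
  MOV R3, 41  → R3 = 41
  SHL R3, 3  → R3 = 41 << 3 = 41 * 2^3 = 328
Final: R3 = 328

328


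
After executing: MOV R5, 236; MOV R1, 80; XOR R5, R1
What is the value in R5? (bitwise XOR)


Register state trace:
  MOV R5, 236  → R5 = 236 (0b11101100)
  MOV R1, 80  → R1 = 80 (0b01010000)
  XOR R5, R1  → R5 = 236 XOR 80 = 188 (0b10111100)
Final: R5 = 188

188


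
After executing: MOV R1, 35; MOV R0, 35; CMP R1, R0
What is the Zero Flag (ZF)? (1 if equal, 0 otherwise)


Register state trace:
  MOV R1, 35  → R1 = 35
  MOV R0, 35  → R0 = 35
  CMP R1, R0  → computes 35 - 35 = 0
  Result is zero, so values are equal
ZF = 1

1


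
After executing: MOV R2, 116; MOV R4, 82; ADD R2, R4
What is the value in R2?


Register state trace:
  MOV R2, 116  → R2 = 116
  MOV R4, 82  → R4 = 82
  ADD R2, R4  → R2 = 116 + 82 = 198
Final: R2 = 198

198


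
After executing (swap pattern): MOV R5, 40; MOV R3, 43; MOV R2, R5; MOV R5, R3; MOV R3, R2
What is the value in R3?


Register state trace (swap pattern):
  MOV R5, 40  → R5 = 40
  MOV R3, 43  → R3 = 43
  MOV R2, R5  → R2 = 40  (save R5)
  MOV R5, R3  → R5 = 43  (R5 gets R3's value)
  MOV R3, R2  → R3 = 40  (R3 gets saved value)
Final: R3 = 40

40


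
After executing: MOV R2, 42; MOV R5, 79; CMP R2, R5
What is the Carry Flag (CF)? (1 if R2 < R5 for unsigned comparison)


Register state trace:
  MOV R2, 42  → R2 = 42
  MOV R5, 79  → R5 = 79
  CMP R2, R5  → unsigned 42 - 79: borrow occurs
  42 < 79, so CF = 1
CF = 1

1


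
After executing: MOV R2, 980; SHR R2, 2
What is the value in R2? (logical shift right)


Register state trace:
  MOV R2, 980  → R2 = 980
  SHR R2, 2  → R2 = 980 >> 2 = 980 // 2^2 = 245
Final: R2 = 245

245


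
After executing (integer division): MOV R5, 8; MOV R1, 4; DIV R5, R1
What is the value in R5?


Register state trace:
  MOV R5, 8  → R5 = 8
  MOV R1, 4  → R1 = 4
  DIV R5, R1  → R5 = 8 // 4 = 2
Final: R5 = 2

2


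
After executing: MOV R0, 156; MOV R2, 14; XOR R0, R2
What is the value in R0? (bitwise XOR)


Register state trace:
  MOV R0, 156  → R0 = 156 (0b10011100)
  MOV R2, 14  → R2 = 14 (0b00001110)
  XOR R0, R2  → R0 = 156 XOR 14 = 146 (0b10010010)
Final: R0 = 146

146


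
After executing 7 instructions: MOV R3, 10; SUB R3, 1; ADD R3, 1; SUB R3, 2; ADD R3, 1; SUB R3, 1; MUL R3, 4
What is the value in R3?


Register state trace:
  MOV R3, 10  → R3 = 10
  SUB R3, 1  → R3 = 10 - 1 = 9
  ADD R3, 1  → R3 = 9 + 1 = 10
  SUB R3, 2  → R3 = 10 - 2 = 8
  ADD R3, 1  → R3 = 8 + 1 = 9
  SUB R3, 1  → R3 = 9 - 1 = 8
  MUL R3, 4  → R3 = 8 * 4 = 32
Final: R3 = 32

32


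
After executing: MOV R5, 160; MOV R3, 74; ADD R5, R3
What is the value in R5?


Register state trace:
  MOV R5, 160  → R5 = 160
  MOV R3, 74  → R3 = 74
  ADD R5, R3  → R5 = 160 + 74 = 234
Final: R5 = 234

234


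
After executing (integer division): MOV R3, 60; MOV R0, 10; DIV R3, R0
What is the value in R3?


Register state trace:
  MOV R3, 60  → R3 = 60
  MOV R0, 10  → R0 = 10
  DIV R3, R0  → R3 = 60 // 10 = 6
Final: R3 = 6

6


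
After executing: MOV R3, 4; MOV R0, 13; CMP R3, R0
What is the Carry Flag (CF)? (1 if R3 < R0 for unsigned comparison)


Register state trace:
  MOV R3, 4  → R3 = 4
  MOV R0, 13  → R0 = 13
  CMP R3, R0  → unsigned 4 - 13: borrow occurs
  4 < 13, so CF = 1
CF = 1

1


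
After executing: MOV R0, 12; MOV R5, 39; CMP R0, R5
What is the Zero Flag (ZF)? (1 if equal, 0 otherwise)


Register state trace:
  MOV R0, 12  → R0 = 12
  MOV R5, 39  → R5 = 39
  CMP R0, R5  → computes 12 - 39 = -27
  Result is nonzero, so values are not equal
ZF = 0

0


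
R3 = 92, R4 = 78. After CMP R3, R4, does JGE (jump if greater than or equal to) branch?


Trace:
  R3 = 92, R4 = 78
  CMP R3, R4  → compares 92 vs 78
  JGE checks: is 92 greater than or equal to 78?
  92 > 78, so condition is true
Branch taken: Yes

Yes


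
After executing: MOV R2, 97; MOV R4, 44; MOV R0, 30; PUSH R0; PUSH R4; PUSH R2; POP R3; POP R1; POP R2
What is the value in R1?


Stack trace (top is rightmost):
  MOV R2, 97  → R2 = 97
  MOV R4, 44  → R4 = 44
  MOV R0, 30  → R0 = 30
  PUSH R0  → stack: [30]
  PUSH R4  → stack: [30, 44]
  PUSH R2  → stack: [30, 44, 97]
  POP R3  → R3 = 97, stack: [30, 44]
  POP R1  → R1 = 44, stack: [30]
  POP R2  → R2 = 30, stack: []
Final: R1 = 44

44


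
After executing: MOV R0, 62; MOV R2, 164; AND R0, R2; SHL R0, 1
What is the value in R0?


Register state trace:
  MOV R0, 62  → R0 = 62 (0b00111110)
  MOV R2, 164  → R2 = 164 (0b10100100)
  AND R0, R2  → R0 = 62 AND 164 = 36 (0b00100100)
  SHL R0, 1  → R0 = 36 << 1 = 72
Final: R0 = 72

72


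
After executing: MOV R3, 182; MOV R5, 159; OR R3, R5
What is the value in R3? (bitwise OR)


Register state trace:
  MOV R3, 182  → R3 = 182 (0b10110110)
  MOV R5, 159  → R5 = 159 (0b10011111)
  OR R3, R5   → R3 = 182 OR 159 = 191 (0b10111111)
Final: R3 = 191

191


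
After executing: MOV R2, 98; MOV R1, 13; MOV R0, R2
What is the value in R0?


Register state trace:
  MOV R2, 98  → R2 = 98
  MOV R1, 13  → R1 = 13
  MOV R0, R2  → R0 = 98
Final: R0 = 98

98


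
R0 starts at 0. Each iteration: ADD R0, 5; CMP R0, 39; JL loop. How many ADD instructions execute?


Loop trace (R0 starts at 0, target 39, step 5):
  ADD #1: R0 = 0 + 5 = 5  → 5 < 39, loop
  ADD #2: R0 = 5 + 5 = 10  → 10 < 39, loop
  ADD #3: R0 = 10 + 5 = 15  → 15 < 39, loop
  ADD #4: R0 = 15 + 5 = 20  → 20 < 39, loop
  ADD #5: R0 = 20 + 5 = 25  → 25 < 39, loop
  ADD #6: R0 = 25 + 5 = 30  → 30 < 39, loop
  ADD #7: R0 = 30 + 5 = 35  → 35 < 39, loop
  ADD #8: R0 = 35 + 5 = 40  → 40 >= 39, exit
Total ADD instructions: 8

8


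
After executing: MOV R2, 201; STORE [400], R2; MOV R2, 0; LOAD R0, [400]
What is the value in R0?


Register and memory trace:
  MOV R2, 201  → R2 = 201
  STORE [400], R2  → mem[400] = 201
  MOV R2, 0  → R2 = 0
  LOAD R0, [400]  → R0 = mem[400] = 201
Final: R0 = 201

201


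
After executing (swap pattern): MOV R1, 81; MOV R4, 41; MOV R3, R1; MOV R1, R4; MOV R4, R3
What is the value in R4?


Register state trace (swap pattern):
  MOV R1, 81  → R1 = 81
  MOV R4, 41  → R4 = 41
  MOV R3, R1  → R3 = 81  (save R1)
  MOV R1, R4  → R1 = 41  (R1 gets R4's value)
  MOV R4, R3  → R4 = 81  (R4 gets saved value)
Final: R4 = 81

81


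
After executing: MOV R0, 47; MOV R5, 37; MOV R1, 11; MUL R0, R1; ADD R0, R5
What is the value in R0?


Register state trace:
  MOV R0, 47  → R0 = 47
  MOV R5, 37  → R5 = 37
  MOV R1, 11  → R1 = 11
  MUL R0, R1  → R0 = 47 * 11 = 517
  ADD R0, R5  → R0 = 517 + 37 = 554
Final: R0 = 554

554


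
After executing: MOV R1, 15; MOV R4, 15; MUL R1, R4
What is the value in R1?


Register state trace:
  MOV R1, 15  → R1 = 15
  MOV R4, 15  → R4 = 15
  MUL R1, R4  → R1 = 15 * 15 = 225
Final: R1 = 225

225


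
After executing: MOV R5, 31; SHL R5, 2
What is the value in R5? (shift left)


Register state trace:
  MOV R5, 31  → R5 = 31
  SHL R5, 2  → R5 = 31 << 2 = 31 * 2^2 = 124
Final: R5 = 124

124


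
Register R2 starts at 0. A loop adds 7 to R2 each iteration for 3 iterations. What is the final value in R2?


Starting value: R2 = 0
  Iter 1: R2 = 0 + 7 = 7
  Iter 2: R2 = 7 + 7 = 14
  Iter 3: R2 = 14 + 7 = 21
Final: R2 = 21

21


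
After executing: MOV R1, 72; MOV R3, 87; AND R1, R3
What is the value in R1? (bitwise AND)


Register state trace:
  MOV R1, 72  → R1 = 72 (0b01001000)
  MOV R3, 87  → R3 = 87 (0b01010111)
  AND R1, R3  → R1 = 72 AND 87 = 64 (0b01000000)
Final: R1 = 64

64


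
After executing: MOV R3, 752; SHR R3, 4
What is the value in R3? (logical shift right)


Register state trace:
  MOV R3, 752  → R3 = 752
  SHR R3, 4  → R3 = 752 >> 4 = 752 // 2^4 = 47
Final: R3 = 47

47


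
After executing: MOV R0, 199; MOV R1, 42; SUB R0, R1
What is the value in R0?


Register state trace:
  MOV R0, 199  → R0 = 199
  MOV R1, 42  → R1 = 42
  SUB R0, R1  → R0 = 199 - 42 = 157
Final: R0 = 157

157


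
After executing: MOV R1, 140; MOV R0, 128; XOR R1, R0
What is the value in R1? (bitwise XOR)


Register state trace:
  MOV R1, 140  → R1 = 140 (0b10001100)
  MOV R0, 128  → R0 = 128 (0b10000000)
  XOR R1, R0  → R1 = 140 XOR 128 = 12 (0b00001100)
Final: R1 = 12

12


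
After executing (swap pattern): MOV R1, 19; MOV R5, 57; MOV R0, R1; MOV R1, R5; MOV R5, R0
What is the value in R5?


Register state trace (swap pattern):
  MOV R1, 19  → R1 = 19
  MOV R5, 57  → R5 = 57
  MOV R0, R1  → R0 = 19  (save R1)
  MOV R1, R5  → R1 = 57  (R1 gets R5's value)
  MOV R5, R0  → R5 = 19  (R5 gets saved value)
Final: R5 = 19

19


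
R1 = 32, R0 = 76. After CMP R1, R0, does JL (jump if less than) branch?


Trace:
  R1 = 32, R0 = 76
  CMP R1, R0  → compares 32 vs 76
  JL checks: is 32 less than 76?
  32 < 76, so condition is true
Branch taken: Yes

Yes


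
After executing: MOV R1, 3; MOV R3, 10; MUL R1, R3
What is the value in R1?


Register state trace:
  MOV R1, 3  → R1 = 3
  MOV R3, 10  → R3 = 10
  MUL R1, R3  → R1 = 3 * 10 = 30
Final: R1 = 30

30


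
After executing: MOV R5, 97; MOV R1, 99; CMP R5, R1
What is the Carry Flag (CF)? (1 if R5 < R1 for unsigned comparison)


Register state trace:
  MOV R5, 97  → R5 = 97
  MOV R1, 99  → R1 = 99
  CMP R5, R1  → unsigned 97 - 99: borrow occurs
  97 < 99, so CF = 1
CF = 1

1


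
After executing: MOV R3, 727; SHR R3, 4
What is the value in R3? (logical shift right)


Register state trace:
  MOV R3, 727  → R3 = 727
  SHR R3, 4  → R3 = 727 >> 4 = 727 // 2^4 = 45
Final: R3 = 45

45


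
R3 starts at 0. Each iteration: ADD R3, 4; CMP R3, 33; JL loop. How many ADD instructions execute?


Loop trace (R3 starts at 0, target 33, step 4):
  ADD #1: R3 = 0 + 4 = 4  → 4 < 33, loop
  ADD #2: R3 = 4 + 4 = 8  → 8 < 33, loop
  ADD #3: R3 = 8 + 4 = 12  → 12 < 33, loop
  ADD #4: R3 = 12 + 4 = 16  → 16 < 33, loop
  ADD #5: R3 = 16 + 4 = 20  → 20 < 33, loop
  ADD #6: R3 = 20 + 4 = 24  → 24 < 33, loop
  ADD #7: R3 = 24 + 4 = 28  → 28 < 33, loop
  ADD #8: R3 = 28 + 4 = 32  → 32 < 33, loop
  ADD #9: R3 = 32 + 4 = 36  → 36 >= 33, exit
Total ADD instructions: 9

9


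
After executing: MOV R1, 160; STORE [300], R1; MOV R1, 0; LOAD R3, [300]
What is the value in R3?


Register and memory trace:
  MOV R1, 160  → R1 = 160
  STORE [300], R1  → mem[300] = 160
  MOV R1, 0  → R1 = 0
  LOAD R3, [300]  → R3 = mem[300] = 160
Final: R3 = 160

160


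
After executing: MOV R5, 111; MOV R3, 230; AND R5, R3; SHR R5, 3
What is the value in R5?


Register state trace:
  MOV R5, 111  → R5 = 111 (0b01101111)
  MOV R3, 230  → R3 = 230 (0b11100110)
  AND R5, R3  → R5 = 111 AND 230 = 102 (0b01100110)
  SHR R5, 3  → R5 = 102 >> 3 = 12
Final: R5 = 12

12


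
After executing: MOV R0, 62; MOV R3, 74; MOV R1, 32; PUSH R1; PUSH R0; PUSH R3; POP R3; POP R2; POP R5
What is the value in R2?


Stack trace (top is rightmost):
  MOV R0, 62  → R0 = 62
  MOV R3, 74  → R3 = 74
  MOV R1, 32  → R1 = 32
  PUSH R1  → stack: [32]
  PUSH R0  → stack: [32, 62]
  PUSH R3  → stack: [32, 62, 74]
  POP R3  → R3 = 74, stack: [32, 62]
  POP R2  → R2 = 62, stack: [32]
  POP R5  → R5 = 32, stack: []
Final: R2 = 62

62


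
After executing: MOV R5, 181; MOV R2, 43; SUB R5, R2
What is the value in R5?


Register state trace:
  MOV R5, 181  → R5 = 181
  MOV R2, 43  → R2 = 43
  SUB R5, R2  → R5 = 181 - 43 = 138
Final: R5 = 138

138


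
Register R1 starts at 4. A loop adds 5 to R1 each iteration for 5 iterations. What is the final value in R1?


Starting value: R1 = 4
  Iter 1: R1 = 4 + 5 = 9
  Iter 2: R1 = 9 + 5 = 14
  Iter 3: R1 = 14 + 5 = 19
  Iter 4: R1 = 19 + 5 = 24
  Iter 5: R1 = 24 + 5 = 29
Final: R1 = 29

29


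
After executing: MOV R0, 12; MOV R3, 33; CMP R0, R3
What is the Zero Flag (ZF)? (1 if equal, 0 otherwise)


Register state trace:
  MOV R0, 12  → R0 = 12
  MOV R3, 33  → R3 = 33
  CMP R0, R3  → computes 12 - 33 = -21
  Result is nonzero, so values are not equal
ZF = 0

0


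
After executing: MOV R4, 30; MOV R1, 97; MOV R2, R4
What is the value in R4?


Register state trace:
  MOV R4, 30  → R4 = 30
  MOV R1, 97  → R1 = 97
  MOV R2, R4  → R2 = 30
Final: R4 = 30

30


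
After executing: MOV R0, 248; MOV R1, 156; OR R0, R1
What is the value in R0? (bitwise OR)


Register state trace:
  MOV R0, 248  → R0 = 248 (0b11111000)
  MOV R1, 156  → R1 = 156 (0b10011100)
  OR R0, R1   → R0 = 248 OR 156 = 252 (0b11111100)
Final: R0 = 252

252


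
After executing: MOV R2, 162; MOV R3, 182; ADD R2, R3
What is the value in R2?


Register state trace:
  MOV R2, 162  → R2 = 162
  MOV R3, 182  → R3 = 182
  ADD R2, R3  → R2 = 162 + 182 = 344
Final: R2 = 344

344


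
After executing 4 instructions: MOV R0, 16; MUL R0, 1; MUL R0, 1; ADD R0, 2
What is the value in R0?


Register state trace:
  MOV R0, 16  → R0 = 16
  MUL R0, 1  → R0 = 16 * 1 = 16
  MUL R0, 1  → R0 = 16 * 1 = 16
  ADD R0, 2  → R0 = 16 + 2 = 18
Final: R0 = 18

18


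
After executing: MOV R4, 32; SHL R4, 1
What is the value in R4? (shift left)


Register state trace:
  MOV R4, 32  → R4 = 32
  SHL R4, 1  → R4 = 32 << 1 = 32 * 2^1 = 64
Final: R4 = 64

64


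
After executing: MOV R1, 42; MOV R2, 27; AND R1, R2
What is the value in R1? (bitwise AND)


Register state trace:
  MOV R1, 42  → R1 = 42 (0b00101010)
  MOV R2, 27  → R2 = 27 (0b00011011)
  AND R1, R2  → R1 = 42 AND 27 = 10 (0b00001010)
Final: R1 = 10

10


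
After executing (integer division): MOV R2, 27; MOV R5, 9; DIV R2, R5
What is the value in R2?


Register state trace:
  MOV R2, 27  → R2 = 27
  MOV R5, 9  → R5 = 9
  DIV R2, R5  → R2 = 27 // 9 = 3
Final: R2 = 3

3


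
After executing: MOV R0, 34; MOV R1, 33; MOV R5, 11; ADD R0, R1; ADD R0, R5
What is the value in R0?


Register state trace:
  MOV R0, 34  → R0 = 34
  MOV R1, 33  → R1 = 33
  MOV R5, 11  → R5 = 11
  ADD R0, R1  → R0 = 34 + 33 = 67
  ADD R0, R5  → R0 = 67 + 11 = 78
Final: R0 = 78

78


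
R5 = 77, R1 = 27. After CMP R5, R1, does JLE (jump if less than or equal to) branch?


Trace:
  R5 = 77, R1 = 27
  CMP R5, R1  → compares 77 vs 27
  JLE checks: is 77 less than or equal to 27?
  77 > 27, so condition is false
Branch taken: No

No


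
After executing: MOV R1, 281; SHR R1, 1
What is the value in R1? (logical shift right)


Register state trace:
  MOV R1, 281  → R1 = 281
  SHR R1, 1  → R1 = 281 >> 1 = 281 // 2^1 = 140
Final: R1 = 140

140


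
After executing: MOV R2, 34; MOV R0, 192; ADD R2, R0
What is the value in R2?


Register state trace:
  MOV R2, 34  → R2 = 34
  MOV R0, 192  → R0 = 192
  ADD R2, R0  → R2 = 34 + 192 = 226
Final: R2 = 226

226


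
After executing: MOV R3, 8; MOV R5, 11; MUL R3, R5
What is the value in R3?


Register state trace:
  MOV R3, 8  → R3 = 8
  MOV R5, 11  → R5 = 11
  MUL R3, R5  → R3 = 8 * 11 = 88
Final: R3 = 88

88


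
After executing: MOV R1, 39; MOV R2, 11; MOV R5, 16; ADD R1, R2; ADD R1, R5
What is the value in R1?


Register state trace:
  MOV R1, 39  → R1 = 39
  MOV R2, 11  → R2 = 11
  MOV R5, 16  → R5 = 16
  ADD R1, R2  → R1 = 39 + 11 = 50
  ADD R1, R5  → R1 = 50 + 16 = 66
Final: R1 = 66

66


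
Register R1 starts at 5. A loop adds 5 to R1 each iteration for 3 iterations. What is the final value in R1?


Starting value: R1 = 5
  Iter 1: R1 = 5 + 5 = 10
  Iter 2: R1 = 10 + 5 = 15
  Iter 3: R1 = 15 + 5 = 20
Final: R1 = 20

20


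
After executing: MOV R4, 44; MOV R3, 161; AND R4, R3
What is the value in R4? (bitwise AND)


Register state trace:
  MOV R4, 44  → R4 = 44 (0b00101100)
  MOV R3, 161  → R3 = 161 (0b10100001)
  AND R4, R3  → R4 = 44 AND 161 = 32 (0b00100000)
Final: R4 = 32

32


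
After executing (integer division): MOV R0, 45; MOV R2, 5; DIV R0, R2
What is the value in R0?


Register state trace:
  MOV R0, 45  → R0 = 45
  MOV R2, 5  → R2 = 5
  DIV R0, R2  → R0 = 45 // 5 = 9
Final: R0 = 9

9


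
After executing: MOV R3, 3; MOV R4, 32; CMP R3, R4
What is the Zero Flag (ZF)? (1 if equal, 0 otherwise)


Register state trace:
  MOV R3, 3  → R3 = 3
  MOV R4, 32  → R4 = 32
  CMP R3, R4  → computes 3 - 32 = -29
  Result is nonzero, so values are not equal
ZF = 0

0


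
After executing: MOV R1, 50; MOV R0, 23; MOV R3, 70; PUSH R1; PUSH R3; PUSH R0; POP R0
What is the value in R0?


Stack trace (top is rightmost):
  MOV R1, 50  → R1 = 50
  MOV R0, 23  → R0 = 23
  MOV R3, 70  → R3 = 70
  PUSH R1  → stack: [50]
  PUSH R3  → stack: [50, 70]
  PUSH R0  → stack: [50, 70, 23]
  POP R0  → R0 = 23, stack: [50, 70]
Final: R0 = 23

23


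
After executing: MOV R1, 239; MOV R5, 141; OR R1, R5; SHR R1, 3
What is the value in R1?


Register state trace:
  MOV R1, 239  → R1 = 239 (0b11101111)
  MOV R5, 141  → R5 = 141 (0b10001101)
  OR R1, R5  → R1 = 239 OR 141 = 239 (0b11101111)
  SHR R1, 3  → R1 = 239 >> 3 = 29
Final: R1 = 29

29


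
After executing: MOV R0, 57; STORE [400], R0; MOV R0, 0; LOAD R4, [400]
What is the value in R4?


Register and memory trace:
  MOV R0, 57  → R0 = 57
  STORE [400], R0  → mem[400] = 57
  MOV R0, 0  → R0 = 0
  LOAD R4, [400]  → R4 = mem[400] = 57
Final: R4 = 57

57


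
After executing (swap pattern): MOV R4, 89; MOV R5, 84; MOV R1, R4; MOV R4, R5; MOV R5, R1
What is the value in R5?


Register state trace (swap pattern):
  MOV R4, 89  → R4 = 89
  MOV R5, 84  → R5 = 84
  MOV R1, R4  → R1 = 89  (save R4)
  MOV R4, R5  → R4 = 84  (R4 gets R5's value)
  MOV R5, R1  → R5 = 89  (R5 gets saved value)
Final: R5 = 89

89


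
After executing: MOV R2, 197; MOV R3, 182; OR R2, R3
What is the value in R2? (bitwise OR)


Register state trace:
  MOV R2, 197  → R2 = 197 (0b11000101)
  MOV R3, 182  → R3 = 182 (0b10110110)
  OR R2, R3   → R2 = 197 OR 182 = 247 (0b11110111)
Final: R2 = 247

247


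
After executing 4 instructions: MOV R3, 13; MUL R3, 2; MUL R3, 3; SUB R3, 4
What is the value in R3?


Register state trace:
  MOV R3, 13  → R3 = 13
  MUL R3, 2  → R3 = 13 * 2 = 26
  MUL R3, 3  → R3 = 26 * 3 = 78
  SUB R3, 4  → R3 = 78 - 4 = 74
Final: R3 = 74

74


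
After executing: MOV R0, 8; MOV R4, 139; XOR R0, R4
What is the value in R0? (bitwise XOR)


Register state trace:
  MOV R0, 8  → R0 = 8 (0b00001000)
  MOV R4, 139  → R4 = 139 (0b10001011)
  XOR R0, R4  → R0 = 8 XOR 139 = 131 (0b10000011)
Final: R0 = 131

131


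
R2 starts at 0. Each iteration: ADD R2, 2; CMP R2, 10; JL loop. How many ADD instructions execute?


Loop trace (R2 starts at 0, target 10, step 2):
  ADD #1: R2 = 0 + 2 = 2  → 2 < 10, loop
  ADD #2: R2 = 2 + 2 = 4  → 4 < 10, loop
  ADD #3: R2 = 4 + 2 = 6  → 6 < 10, loop
  ADD #4: R2 = 6 + 2 = 8  → 8 < 10, loop
  ADD #5: R2 = 8 + 2 = 10  → 10 >= 10, exit
Total ADD instructions: 5

5


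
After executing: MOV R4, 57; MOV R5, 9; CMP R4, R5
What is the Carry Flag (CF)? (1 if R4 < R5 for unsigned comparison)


Register state trace:
  MOV R4, 57  → R4 = 57
  MOV R5, 9  → R5 = 9
  CMP R4, R5  → unsigned 57 - 9: no borrow
  57 >= 9, so CF = 0
CF = 0

0


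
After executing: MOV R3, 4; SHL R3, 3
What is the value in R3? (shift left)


Register state trace:
  MOV R3, 4  → R3 = 4
  SHL R3, 3  → R3 = 4 << 3 = 4 * 2^3 = 32
Final: R3 = 32

32


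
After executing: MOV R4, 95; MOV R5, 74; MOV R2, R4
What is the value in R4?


Register state trace:
  MOV R4, 95  → R4 = 95
  MOV R5, 74  → R5 = 74
  MOV R2, R4  → R2 = 95
Final: R4 = 95

95


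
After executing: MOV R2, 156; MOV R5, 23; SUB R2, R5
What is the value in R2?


Register state trace:
  MOV R2, 156  → R2 = 156
  MOV R5, 23  → R5 = 23
  SUB R2, R5  → R2 = 156 - 23 = 133
Final: R2 = 133

133


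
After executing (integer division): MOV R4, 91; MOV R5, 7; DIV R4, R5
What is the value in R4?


Register state trace:
  MOV R4, 91  → R4 = 91
  MOV R5, 7  → R5 = 7
  DIV R4, R5  → R4 = 91 // 7 = 13
Final: R4 = 13

13


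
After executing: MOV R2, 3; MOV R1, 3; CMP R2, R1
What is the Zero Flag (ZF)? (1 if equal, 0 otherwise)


Register state trace:
  MOV R2, 3  → R2 = 3
  MOV R1, 3  → R1 = 3
  CMP R2, R1  → computes 3 - 3 = 0
  Result is zero, so values are equal
ZF = 1

1


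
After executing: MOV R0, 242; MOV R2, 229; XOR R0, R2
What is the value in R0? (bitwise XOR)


Register state trace:
  MOV R0, 242  → R0 = 242 (0b11110010)
  MOV R2, 229  → R2 = 229 (0b11100101)
  XOR R0, R2  → R0 = 242 XOR 229 = 23 (0b00010111)
Final: R0 = 23

23


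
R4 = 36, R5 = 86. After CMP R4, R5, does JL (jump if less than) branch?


Trace:
  R4 = 36, R5 = 86
  CMP R4, R5  → compares 36 vs 86
  JL checks: is 36 less than 86?
  36 < 86, so condition is true
Branch taken: Yes

Yes


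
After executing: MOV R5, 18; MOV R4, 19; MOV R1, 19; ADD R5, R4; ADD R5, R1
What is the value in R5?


Register state trace:
  MOV R5, 18  → R5 = 18
  MOV R4, 19  → R4 = 19
  MOV R1, 19  → R1 = 19
  ADD R5, R4  → R5 = 18 + 19 = 37
  ADD R5, R1  → R5 = 37 + 19 = 56
Final: R5 = 56

56


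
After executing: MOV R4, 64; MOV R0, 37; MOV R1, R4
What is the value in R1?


Register state trace:
  MOV R4, 64  → R4 = 64
  MOV R0, 37  → R0 = 37
  MOV R1, R4  → R1 = 64
Final: R1 = 64

64


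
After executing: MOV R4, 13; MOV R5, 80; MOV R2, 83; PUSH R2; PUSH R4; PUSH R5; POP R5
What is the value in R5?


Stack trace (top is rightmost):
  MOV R4, 13  → R4 = 13
  MOV R5, 80  → R5 = 80
  MOV R2, 83  → R2 = 83
  PUSH R2  → stack: [83]
  PUSH R4  → stack: [83, 13]
  PUSH R5  → stack: [83, 13, 80]
  POP R5  → R5 = 80, stack: [83, 13]
Final: R5 = 80

80


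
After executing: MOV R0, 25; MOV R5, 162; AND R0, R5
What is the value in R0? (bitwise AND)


Register state trace:
  MOV R0, 25  → R0 = 25 (0b00011001)
  MOV R5, 162  → R5 = 162 (0b10100010)
  AND R0, R5  → R0 = 25 AND 162 = 0 (0b00000000)
Final: R0 = 0

0


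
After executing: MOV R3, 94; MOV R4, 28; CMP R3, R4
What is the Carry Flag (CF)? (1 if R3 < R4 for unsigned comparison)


Register state trace:
  MOV R3, 94  → R3 = 94
  MOV R4, 28  → R4 = 28
  CMP R3, R4  → unsigned 94 - 28: no borrow
  94 >= 28, so CF = 0
CF = 0

0


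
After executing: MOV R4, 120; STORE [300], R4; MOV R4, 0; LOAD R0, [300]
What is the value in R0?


Register and memory trace:
  MOV R4, 120  → R4 = 120
  STORE [300], R4  → mem[300] = 120
  MOV R4, 0  → R4 = 0
  LOAD R0, [300]  → R0 = mem[300] = 120
Final: R0 = 120

120


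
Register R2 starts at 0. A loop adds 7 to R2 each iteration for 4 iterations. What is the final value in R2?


Starting value: R2 = 0
  Iter 1: R2 = 0 + 7 = 7
  Iter 2: R2 = 7 + 7 = 14
  Iter 3: R2 = 14 + 7 = 21
  Iter 4: R2 = 21 + 7 = 28
Final: R2 = 28

28


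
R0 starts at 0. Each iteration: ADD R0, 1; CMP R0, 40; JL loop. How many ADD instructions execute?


Loop trace (R0 starts at 0, target 40, step 1):
  ADD #1: R0 = 0 + 1 = 1  → 1 < 40, loop
  ADD #2: R0 = 1 + 1 = 2  → 2 < 40, loop
  ADD #3: R0 = 2 + 1 = 3  → 3 < 40, loop
  ADD #4: R0 = 3 + 1 = 4  → 4 < 40, loop
  ADD #5: R0 = 4 + 1 = 5  → 5 < 40, loop
  ADD #6: R0 = 5 + 1 = 6  → 6 < 40, loop
  ADD #7: R0 = 6 + 1 = 7  → 7 < 40, loop
  ADD #8: R0 = 7 + 1 = 8  → 8 < 40, loop
  ADD #9: R0 = 8 + 1 = 9  → 9 < 40, loop
  ADD #10: R0 = 9 + 1 = 10  → 10 < 40, loop
  ADD #11: R0 = 10 + 1 = 11  → 11 < 40, loop
  ADD #12: R0 = 11 + 1 = 12  → 12 < 40, loop
  ADD #13: R0 = 12 + 1 = 13  → 13 < 40, loop
  ADD #14: R0 = 13 + 1 = 14  → 14 < 40, loop
  ADD #15: R0 = 14 + 1 = 15  → 15 < 40, loop
  ADD #16: R0 = 15 + 1 = 16  → 16 < 40, loop
  ADD #17: R0 = 16 + 1 = 17  → 17 < 40, loop
  ADD #18: R0 = 17 + 1 = 18  → 18 < 40, loop
  ADD #19: R0 = 18 + 1 = 19  → 19 < 40, loop
  ADD #20: R0 = 19 + 1 = 20  → 20 < 40, loop
  ADD #21: R0 = 20 + 1 = 21  → 21 < 40, loop
  ADD #22: R0 = 21 + 1 = 22  → 22 < 40, loop
  ADD #23: R0 = 22 + 1 = 23  → 23 < 40, loop
  ADD #24: R0 = 23 + 1 = 24  → 24 < 40, loop
  ADD #25: R0 = 24 + 1 = 25  → 25 < 40, loop
  ADD #26: R0 = 25 + 1 = 26  → 26 < 40, loop
  ADD #27: R0 = 26 + 1 = 27  → 27 < 40, loop
  ADD #28: R0 = 27 + 1 = 28  → 28 < 40, loop
  ADD #29: R0 = 28 + 1 = 29  → 29 < 40, loop
  ADD #30: R0 = 29 + 1 = 30  → 30 < 40, loop
  ADD #31: R0 = 30 + 1 = 31  → 31 < 40, loop
  ADD #32: R0 = 31 + 1 = 32  → 32 < 40, loop
  ADD #33: R0 = 32 + 1 = 33  → 33 < 40, loop
  ADD #34: R0 = 33 + 1 = 34  → 34 < 40, loop
  ADD #35: R0 = 34 + 1 = 35  → 35 < 40, loop
  ADD #36: R0 = 35 + 1 = 36  → 36 < 40, loop
  ADD #37: R0 = 36 + 1 = 37  → 37 < 40, loop
  ADD #38: R0 = 37 + 1 = 38  → 38 < 40, loop
  ADD #39: R0 = 38 + 1 = 39  → 39 < 40, loop
  ADD #40: R0 = 39 + 1 = 40  → 40 >= 40, exit
Total ADD instructions: 40

40


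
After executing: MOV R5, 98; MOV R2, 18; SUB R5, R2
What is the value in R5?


Register state trace:
  MOV R5, 98  → R5 = 98
  MOV R2, 18  → R2 = 18
  SUB R5, R2  → R5 = 98 - 18 = 80
Final: R5 = 80

80


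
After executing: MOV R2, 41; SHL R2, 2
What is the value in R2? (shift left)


Register state trace:
  MOV R2, 41  → R2 = 41
  SHL R2, 2  → R2 = 41 << 2 = 41 * 2^2 = 164
Final: R2 = 164

164


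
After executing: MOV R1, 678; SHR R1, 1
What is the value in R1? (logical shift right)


Register state trace:
  MOV R1, 678  → R1 = 678
  SHR R1, 1  → R1 = 678 >> 1 = 678 // 2^1 = 339
Final: R1 = 339

339


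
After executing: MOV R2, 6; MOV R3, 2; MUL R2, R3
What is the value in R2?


Register state trace:
  MOV R2, 6  → R2 = 6
  MOV R3, 2  → R3 = 2
  MUL R2, R3  → R2 = 6 * 2 = 12
Final: R2 = 12

12


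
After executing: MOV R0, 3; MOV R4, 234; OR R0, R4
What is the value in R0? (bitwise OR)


Register state trace:
  MOV R0, 3  → R0 = 3 (0b00000011)
  MOV R4, 234  → R4 = 234 (0b11101010)
  OR R0, R4   → R0 = 3 OR 234 = 235 (0b11101011)
Final: R0 = 235

235


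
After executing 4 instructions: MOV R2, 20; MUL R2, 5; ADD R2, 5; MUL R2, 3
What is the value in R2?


Register state trace:
  MOV R2, 20  → R2 = 20
  MUL R2, 5  → R2 = 20 * 5 = 100
  ADD R2, 5  → R2 = 100 + 5 = 105
  MUL R2, 3  → R2 = 105 * 3 = 315
Final: R2 = 315

315


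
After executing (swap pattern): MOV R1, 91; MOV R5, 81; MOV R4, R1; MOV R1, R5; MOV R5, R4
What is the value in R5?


Register state trace (swap pattern):
  MOV R1, 91  → R1 = 91
  MOV R5, 81  → R5 = 81
  MOV R4, R1  → R4 = 91  (save R1)
  MOV R1, R5  → R1 = 81  (R1 gets R5's value)
  MOV R5, R4  → R5 = 91  (R5 gets saved value)
Final: R5 = 91

91


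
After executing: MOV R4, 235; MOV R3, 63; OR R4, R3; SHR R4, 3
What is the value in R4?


Register state trace:
  MOV R4, 235  → R4 = 235 (0b11101011)
  MOV R3, 63  → R3 = 63 (0b00111111)
  OR R4, R3  → R4 = 235 OR 63 = 255 (0b11111111)
  SHR R4, 3  → R4 = 255 >> 3 = 31
Final: R4 = 31

31


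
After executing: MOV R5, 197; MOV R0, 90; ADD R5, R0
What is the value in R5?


Register state trace:
  MOV R5, 197  → R5 = 197
  MOV R0, 90  → R0 = 90
  ADD R5, R0  → R5 = 197 + 90 = 287
Final: R5 = 287

287


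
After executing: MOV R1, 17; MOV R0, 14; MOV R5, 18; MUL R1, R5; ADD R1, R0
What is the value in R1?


Register state trace:
  MOV R1, 17  → R1 = 17
  MOV R0, 14  → R0 = 14
  MOV R5, 18  → R5 = 18
  MUL R1, R5  → R1 = 17 * 18 = 306
  ADD R1, R0  → R1 = 306 + 14 = 320
Final: R1 = 320

320


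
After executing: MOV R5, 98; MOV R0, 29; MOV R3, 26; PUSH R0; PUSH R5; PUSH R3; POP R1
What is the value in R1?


Stack trace (top is rightmost):
  MOV R5, 98  → R5 = 98
  MOV R0, 29  → R0 = 29
  MOV R3, 26  → R3 = 26
  PUSH R0  → stack: [29]
  PUSH R5  → stack: [29, 98]
  PUSH R3  → stack: [29, 98, 26]
  POP R1  → R1 = 26, stack: [29, 98]
Final: R1 = 26

26


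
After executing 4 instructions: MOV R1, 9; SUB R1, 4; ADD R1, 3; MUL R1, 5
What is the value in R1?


Register state trace:
  MOV R1, 9  → R1 = 9
  SUB R1, 4  → R1 = 9 - 4 = 5
  ADD R1, 3  → R1 = 5 + 3 = 8
  MUL R1, 5  → R1 = 8 * 5 = 40
Final: R1 = 40

40


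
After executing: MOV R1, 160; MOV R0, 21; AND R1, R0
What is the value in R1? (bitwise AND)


Register state trace:
  MOV R1, 160  → R1 = 160 (0b10100000)
  MOV R0, 21  → R0 = 21 (0b00010101)
  AND R1, R0  → R1 = 160 AND 21 = 0 (0b00000000)
Final: R1 = 0

0


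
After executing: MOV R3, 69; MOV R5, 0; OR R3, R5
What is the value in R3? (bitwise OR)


Register state trace:
  MOV R3, 69  → R3 = 69 (0b01000101)
  MOV R5, 0  → R5 = 0 (0b00000000)
  OR R3, R5   → R3 = 69 OR 0 = 69 (0b01000101)
Final: R3 = 69

69


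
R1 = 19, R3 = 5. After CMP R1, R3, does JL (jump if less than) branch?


Trace:
  R1 = 19, R3 = 5
  CMP R1, R3  → compares 19 vs 5
  JL checks: is 19 less than 5?
  19 > 5, so condition is false
Branch taken: No

No


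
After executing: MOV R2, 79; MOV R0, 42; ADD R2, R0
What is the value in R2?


Register state trace:
  MOV R2, 79  → R2 = 79
  MOV R0, 42  → R0 = 42
  ADD R2, R0  → R2 = 79 + 42 = 121
Final: R2 = 121

121


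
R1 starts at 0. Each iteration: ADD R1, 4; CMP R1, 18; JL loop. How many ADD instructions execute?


Loop trace (R1 starts at 0, target 18, step 4):
  ADD #1: R1 = 0 + 4 = 4  → 4 < 18, loop
  ADD #2: R1 = 4 + 4 = 8  → 8 < 18, loop
  ADD #3: R1 = 8 + 4 = 12  → 12 < 18, loop
  ADD #4: R1 = 12 + 4 = 16  → 16 < 18, loop
  ADD #5: R1 = 16 + 4 = 20  → 20 >= 18, exit
Total ADD instructions: 5

5


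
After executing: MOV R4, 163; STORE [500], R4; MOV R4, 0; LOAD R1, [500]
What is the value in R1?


Register and memory trace:
  MOV R4, 163  → R4 = 163
  STORE [500], R4  → mem[500] = 163
  MOV R4, 0  → R4 = 0
  LOAD R1, [500]  → R1 = mem[500] = 163
Final: R1 = 163

163


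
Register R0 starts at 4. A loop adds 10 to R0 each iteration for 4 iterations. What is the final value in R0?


Starting value: R0 = 4
  Iter 1: R0 = 4 + 10 = 14
  Iter 2: R0 = 14 + 10 = 24
  Iter 3: R0 = 24 + 10 = 34
  Iter 4: R0 = 34 + 10 = 44
Final: R0 = 44

44


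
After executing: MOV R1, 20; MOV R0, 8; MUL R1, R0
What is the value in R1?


Register state trace:
  MOV R1, 20  → R1 = 20
  MOV R0, 8  → R0 = 8
  MUL R1, R0  → R1 = 20 * 8 = 160
Final: R1 = 160

160


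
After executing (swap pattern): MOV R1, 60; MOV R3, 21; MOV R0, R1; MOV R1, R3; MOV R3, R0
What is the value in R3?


Register state trace (swap pattern):
  MOV R1, 60  → R1 = 60
  MOV R3, 21  → R3 = 21
  MOV R0, R1  → R0 = 60  (save R1)
  MOV R1, R3  → R1 = 21  (R1 gets R3's value)
  MOV R3, R0  → R3 = 60  (R3 gets saved value)
Final: R3 = 60

60


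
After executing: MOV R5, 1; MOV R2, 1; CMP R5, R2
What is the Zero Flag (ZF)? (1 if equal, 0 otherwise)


Register state trace:
  MOV R5, 1  → R5 = 1
  MOV R2, 1  → R2 = 1
  CMP R5, R2  → computes 1 - 1 = 0
  Result is zero, so values are equal
ZF = 1

1


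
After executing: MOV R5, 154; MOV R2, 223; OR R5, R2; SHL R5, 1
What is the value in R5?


Register state trace:
  MOV R5, 154  → R5 = 154 (0b10011010)
  MOV R2, 223  → R2 = 223 (0b11011111)
  OR R5, R2  → R5 = 154 OR 223 = 223 (0b11011111)
  SHL R5, 1  → R5 = 223 << 1 = 446
Final: R5 = 446

446


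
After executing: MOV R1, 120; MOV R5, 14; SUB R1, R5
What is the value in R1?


Register state trace:
  MOV R1, 120  → R1 = 120
  MOV R5, 14  → R5 = 14
  SUB R1, R5  → R1 = 120 - 14 = 106
Final: R1 = 106

106


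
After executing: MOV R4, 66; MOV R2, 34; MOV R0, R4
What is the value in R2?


Register state trace:
  MOV R4, 66  → R4 = 66
  MOV R2, 34  → R2 = 34
  MOV R0, R4  → R0 = 66
Final: R2 = 34

34


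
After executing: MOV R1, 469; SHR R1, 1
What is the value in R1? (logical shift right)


Register state trace:
  MOV R1, 469  → R1 = 469
  SHR R1, 1  → R1 = 469 >> 1 = 469 // 2^1 = 234
Final: R1 = 234

234


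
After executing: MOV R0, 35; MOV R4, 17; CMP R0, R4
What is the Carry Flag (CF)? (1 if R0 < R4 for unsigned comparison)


Register state trace:
  MOV R0, 35  → R0 = 35
  MOV R4, 17  → R4 = 17
  CMP R0, R4  → unsigned 35 - 17: no borrow
  35 >= 17, so CF = 0
CF = 0

0


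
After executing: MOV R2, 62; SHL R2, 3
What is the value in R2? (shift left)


Register state trace:
  MOV R2, 62  → R2 = 62
  SHL R2, 3  → R2 = 62 << 3 = 62 * 2^3 = 496
Final: R2 = 496

496


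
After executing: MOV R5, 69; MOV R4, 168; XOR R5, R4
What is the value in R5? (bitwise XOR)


Register state trace:
  MOV R5, 69  → R5 = 69 (0b01000101)
  MOV R4, 168  → R4 = 168 (0b10101000)
  XOR R5, R4  → R5 = 69 XOR 168 = 237 (0b11101101)
Final: R5 = 237

237


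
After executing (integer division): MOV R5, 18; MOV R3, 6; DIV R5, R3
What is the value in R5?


Register state trace:
  MOV R5, 18  → R5 = 18
  MOV R3, 6  → R3 = 6
  DIV R5, R3  → R5 = 18 // 6 = 3
Final: R5 = 3

3


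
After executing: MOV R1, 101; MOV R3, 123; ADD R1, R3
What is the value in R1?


Register state trace:
  MOV R1, 101  → R1 = 101
  MOV R3, 123  → R3 = 123
  ADD R1, R3  → R1 = 101 + 123 = 224
Final: R1 = 224

224


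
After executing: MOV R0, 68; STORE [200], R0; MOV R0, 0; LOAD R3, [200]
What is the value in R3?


Register and memory trace:
  MOV R0, 68  → R0 = 68
  STORE [200], R0  → mem[200] = 68
  MOV R0, 0  → R0 = 0
  LOAD R3, [200]  → R3 = mem[200] = 68
Final: R3 = 68

68


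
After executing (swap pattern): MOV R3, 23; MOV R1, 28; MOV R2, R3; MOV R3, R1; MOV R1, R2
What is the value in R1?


Register state trace (swap pattern):
  MOV R3, 23  → R3 = 23
  MOV R1, 28  → R1 = 28
  MOV R2, R3  → R2 = 23  (save R3)
  MOV R3, R1  → R3 = 28  (R3 gets R1's value)
  MOV R1, R2  → R1 = 23  (R1 gets saved value)
Final: R1 = 23

23


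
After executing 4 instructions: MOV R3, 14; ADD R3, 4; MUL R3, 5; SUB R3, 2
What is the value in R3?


Register state trace:
  MOV R3, 14  → R3 = 14
  ADD R3, 4  → R3 = 14 + 4 = 18
  MUL R3, 5  → R3 = 18 * 5 = 90
  SUB R3, 2  → R3 = 90 - 2 = 88
Final: R3 = 88

88


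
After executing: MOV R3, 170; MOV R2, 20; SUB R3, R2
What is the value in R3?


Register state trace:
  MOV R3, 170  → R3 = 170
  MOV R2, 20  → R2 = 20
  SUB R3, R2  → R3 = 170 - 20 = 150
Final: R3 = 150

150


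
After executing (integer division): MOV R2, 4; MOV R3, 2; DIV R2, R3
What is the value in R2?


Register state trace:
  MOV R2, 4  → R2 = 4
  MOV R3, 2  → R3 = 2
  DIV R2, R3  → R2 = 4 // 2 = 2
Final: R2 = 2

2


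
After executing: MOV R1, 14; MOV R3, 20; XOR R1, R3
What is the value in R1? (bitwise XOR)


Register state trace:
  MOV R1, 14  → R1 = 14 (0b00001110)
  MOV R3, 20  → R3 = 20 (0b00010100)
  XOR R1, R3  → R1 = 14 XOR 20 = 26 (0b00011010)
Final: R1 = 26

26


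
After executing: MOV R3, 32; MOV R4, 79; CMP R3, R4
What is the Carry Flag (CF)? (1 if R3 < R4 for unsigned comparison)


Register state trace:
  MOV R3, 32  → R3 = 32
  MOV R4, 79  → R4 = 79
  CMP R3, R4  → unsigned 32 - 79: borrow occurs
  32 < 79, so CF = 1
CF = 1

1


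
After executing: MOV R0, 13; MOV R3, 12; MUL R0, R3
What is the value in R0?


Register state trace:
  MOV R0, 13  → R0 = 13
  MOV R3, 12  → R3 = 12
  MUL R0, R3  → R0 = 13 * 12 = 156
Final: R0 = 156

156


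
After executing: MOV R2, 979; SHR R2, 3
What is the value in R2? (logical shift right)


Register state trace:
  MOV R2, 979  → R2 = 979
  SHR R2, 3  → R2 = 979 >> 3 = 979 // 2^3 = 122
Final: R2 = 122

122


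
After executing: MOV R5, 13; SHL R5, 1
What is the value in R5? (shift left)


Register state trace:
  MOV R5, 13  → R5 = 13
  SHL R5, 1  → R5 = 13 << 1 = 13 * 2^1 = 26
Final: R5 = 26

26


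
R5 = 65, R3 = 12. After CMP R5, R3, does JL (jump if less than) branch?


Trace:
  R5 = 65, R3 = 12
  CMP R5, R3  → compares 65 vs 12
  JL checks: is 65 less than 12?
  65 > 12, so condition is false
Branch taken: No

No


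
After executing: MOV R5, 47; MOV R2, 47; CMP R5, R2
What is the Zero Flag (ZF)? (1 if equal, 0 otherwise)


Register state trace:
  MOV R5, 47  → R5 = 47
  MOV R2, 47  → R2 = 47
  CMP R5, R2  → computes 47 - 47 = 0
  Result is zero, so values are equal
ZF = 1

1


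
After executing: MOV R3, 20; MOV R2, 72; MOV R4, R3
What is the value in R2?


Register state trace:
  MOV R3, 20  → R3 = 20
  MOV R2, 72  → R2 = 72
  MOV R4, R3  → R4 = 20
Final: R2 = 72

72


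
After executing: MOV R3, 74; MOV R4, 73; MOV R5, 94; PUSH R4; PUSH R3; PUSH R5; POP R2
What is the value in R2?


Stack trace (top is rightmost):
  MOV R3, 74  → R3 = 74
  MOV R4, 73  → R4 = 73
  MOV R5, 94  → R5 = 94
  PUSH R4  → stack: [73]
  PUSH R3  → stack: [73, 74]
  PUSH R5  → stack: [73, 74, 94]
  POP R2  → R2 = 94, stack: [73, 74]
Final: R2 = 94

94


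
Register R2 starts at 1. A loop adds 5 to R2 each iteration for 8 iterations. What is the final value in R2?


Starting value: R2 = 1
  Iter 1: R2 = 1 + 5 = 6
  Iter 2: R2 = 6 + 5 = 11
  Iter 3: R2 = 11 + 5 = 16
  Iter 4: R2 = 16 + 5 = 21
  Iter 5: R2 = 21 + 5 = 26
  Iter 6: R2 = 26 + 5 = 31
  Iter 7: R2 = 31 + 5 = 36
  Iter 8: R2 = 36 + 5 = 41
Final: R2 = 41

41


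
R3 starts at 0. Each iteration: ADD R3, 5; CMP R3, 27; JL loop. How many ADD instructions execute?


Loop trace (R3 starts at 0, target 27, step 5):
  ADD #1: R3 = 0 + 5 = 5  → 5 < 27, loop
  ADD #2: R3 = 5 + 5 = 10  → 10 < 27, loop
  ADD #3: R3 = 10 + 5 = 15  → 15 < 27, loop
  ADD #4: R3 = 15 + 5 = 20  → 20 < 27, loop
  ADD #5: R3 = 20 + 5 = 25  → 25 < 27, loop
  ADD #6: R3 = 25 + 5 = 30  → 30 >= 27, exit
Total ADD instructions: 6

6


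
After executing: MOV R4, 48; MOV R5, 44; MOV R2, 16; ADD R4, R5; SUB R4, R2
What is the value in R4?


Register state trace:
  MOV R4, 48  → R4 = 48
  MOV R5, 44  → R5 = 44
  MOV R2, 16  → R2 = 16
  ADD R4, R5  → R4 = 48 + 44 = 92
  SUB R4, R2  → R4 = 92 - 16 = 76
Final: R4 = 76

76


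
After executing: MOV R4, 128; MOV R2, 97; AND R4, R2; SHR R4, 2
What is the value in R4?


Register state trace:
  MOV R4, 128  → R4 = 128 (0b10000000)
  MOV R2, 97  → R2 = 97 (0b01100001)
  AND R4, R2  → R4 = 128 AND 97 = 0 (0b00000000)
  SHR R4, 2  → R4 = 0 >> 2 = 0
Final: R4 = 0

0


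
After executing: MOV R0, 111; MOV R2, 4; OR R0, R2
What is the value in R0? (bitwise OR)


Register state trace:
  MOV R0, 111  → R0 = 111 (0b01101111)
  MOV R2, 4  → R2 = 4 (0b00000100)
  OR R0, R2   → R0 = 111 OR 4 = 111 (0b01101111)
Final: R0 = 111

111


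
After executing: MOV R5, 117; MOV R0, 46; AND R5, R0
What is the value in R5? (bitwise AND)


Register state trace:
  MOV R5, 117  → R5 = 117 (0b01110101)
  MOV R0, 46  → R0 = 46 (0b00101110)
  AND R5, R0  → R5 = 117 AND 46 = 36 (0b00100100)
Final: R5 = 36

36


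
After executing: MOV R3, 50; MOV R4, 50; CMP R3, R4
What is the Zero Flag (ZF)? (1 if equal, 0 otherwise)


Register state trace:
  MOV R3, 50  → R3 = 50
  MOV R4, 50  → R4 = 50
  CMP R3, R4  → computes 50 - 50 = 0
  Result is zero, so values are equal
ZF = 1

1


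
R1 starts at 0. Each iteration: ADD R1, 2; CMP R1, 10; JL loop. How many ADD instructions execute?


Loop trace (R1 starts at 0, target 10, step 2):
  ADD #1: R1 = 0 + 2 = 2  → 2 < 10, loop
  ADD #2: R1 = 2 + 2 = 4  → 4 < 10, loop
  ADD #3: R1 = 4 + 2 = 6  → 6 < 10, loop
  ADD #4: R1 = 6 + 2 = 8  → 8 < 10, loop
  ADD #5: R1 = 8 + 2 = 10  → 10 >= 10, exit
Total ADD instructions: 5

5
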